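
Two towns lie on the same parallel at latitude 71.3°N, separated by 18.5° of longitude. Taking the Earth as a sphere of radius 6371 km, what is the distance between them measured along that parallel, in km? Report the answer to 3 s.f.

Arc length along a parallel = R cos φ · Δλ (with Δλ in radians).
= 6371 × cos 71.3° × (18.5° × π/180) = 6371 × 0.3206 × 0.3229 ≈ 660 km.

660 km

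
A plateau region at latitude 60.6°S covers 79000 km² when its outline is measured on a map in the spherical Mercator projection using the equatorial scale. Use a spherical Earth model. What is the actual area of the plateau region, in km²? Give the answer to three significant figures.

19000 km²

The Mercator projection is conformal; its linear scale factor is the same in every direction and equals sec φ = 1/cos φ.
Areal scale = k² = sec²φ = 1/cos²(60.6°) = 1/0.4909² = 4.150.
True area = apparent / (areal scale) = 79000 / 4.150 ≈ 19000 km².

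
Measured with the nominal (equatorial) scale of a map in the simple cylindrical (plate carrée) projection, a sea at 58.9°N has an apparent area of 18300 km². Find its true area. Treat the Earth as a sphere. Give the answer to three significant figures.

9450 km²

Plate carrée maps x = Rλ, y = Rφ. The meridian scale is h = 1 and the parallel scale is k = 1/cos φ = sec φ.
Areal scale = h·k = 1 × sec φ; at 58.9°, h = 1.000, k = 1.936, so h·k = 1.936.
True area = apparent / (areal scale) = 18300 / 1.936 ≈ 9450 km².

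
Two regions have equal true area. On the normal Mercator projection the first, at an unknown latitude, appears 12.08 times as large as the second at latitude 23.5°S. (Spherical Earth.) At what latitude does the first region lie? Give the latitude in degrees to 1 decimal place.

74.7°

Mercator areal scale is sec²φ, so apparent-area ratio = sec²φ₁ / sec²φ₂ = cos²φ₂ / cos²φ₁.
cos²φ₂ / cos²φ₁ = 12.08  ⇒  cos φ₁ = cos 23.5° / √12.08 = 0.9171/3.476 = 0.2639.
φ₁ = arccos(0.2639) ≈ 74.7°.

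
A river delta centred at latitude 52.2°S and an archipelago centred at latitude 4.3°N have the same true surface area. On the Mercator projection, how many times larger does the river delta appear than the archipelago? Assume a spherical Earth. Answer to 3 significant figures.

Mercator is conformal with k = sec φ, so areal scale = k² = sec²φ.
At 52.2°: sec²(52.2°) = 1/0.6129² = 2.662.
At 4.3°: sec²(4.3°) = 1/0.9972² = 1.006.
Ratio = 2.662/1.006 = cos²(4.3°)/cos²(52.2°) ≈ 2.65.

2.65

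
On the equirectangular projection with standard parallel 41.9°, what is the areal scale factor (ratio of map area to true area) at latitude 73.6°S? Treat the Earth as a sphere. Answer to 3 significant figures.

2.64

The equidistant cylindrical projection with φ₀ = 41.9° has h = 1 (meridians true) and k = cos φ₀ / cos φ along parallels.
Areal scale = h·k = 1 × cos φ₀ / cos φ; at 73.6°, h = 1.000, k = 2.636, so h·k = 2.636.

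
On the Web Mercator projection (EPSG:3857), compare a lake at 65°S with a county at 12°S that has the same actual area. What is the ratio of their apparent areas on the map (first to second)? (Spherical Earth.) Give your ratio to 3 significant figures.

5.36

On Mercator, area is exaggerated by sec²φ = 1/cos²φ.
At 65°: sec²(65°) = 1/0.4226² = 5.599.
At 12°: sec²(12°) = 1/0.9781² = 1.045.
Ratio = 5.599/1.045 = cos²(12°)/cos²(65°) ≈ 5.36.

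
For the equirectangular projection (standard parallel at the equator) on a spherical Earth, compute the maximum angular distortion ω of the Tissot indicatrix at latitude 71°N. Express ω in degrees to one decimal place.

61.2°

In the plate carrée (x = Rλ, y = Rφ), meridians are true-scale (h = 1) and parallels are stretched by k = sec φ.
At 71°: h = 1.000, k = 3.072; principal scales a = 3.072, b = 1.000.
sin(ω/2) = (a − b)/(a + b) = 2.072/4.072 = 0.5088, so ω = 2 arcsin(0.5088) ≈ 61.2°.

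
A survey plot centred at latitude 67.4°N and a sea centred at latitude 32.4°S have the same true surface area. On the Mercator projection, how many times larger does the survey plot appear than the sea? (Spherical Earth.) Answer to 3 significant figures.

4.83

On Mercator, area is exaggerated by sec²φ = 1/cos²φ.
At 67.4°: sec²(67.4°) = 1/0.3843² = 6.771.
At 32.4°: sec²(32.4°) = 1/0.8443² = 1.403.
Ratio = 6.771/1.403 = cos²(32.4°)/cos²(67.4°) ≈ 4.83.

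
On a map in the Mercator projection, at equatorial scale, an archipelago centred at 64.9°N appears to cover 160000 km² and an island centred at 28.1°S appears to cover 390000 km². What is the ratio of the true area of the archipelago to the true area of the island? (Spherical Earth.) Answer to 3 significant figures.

0.0949

Mercator's areal exaggeration is sec²φ; hence true area = (apparent area) · cos²φ.
True area of archipelago: 160000 × cos²(64.9°) = 160000 × 0.1799 = 28790 km².
True area of island: 390000 × cos²(28.1°) = 390000 × 0.7781 = 303500 km².
Ratio = 28790 / 303500 ≈ 0.0949.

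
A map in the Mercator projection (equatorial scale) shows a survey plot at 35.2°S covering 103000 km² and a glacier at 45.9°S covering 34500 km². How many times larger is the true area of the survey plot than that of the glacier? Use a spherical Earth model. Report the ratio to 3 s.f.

Mercator's areal exaggeration is sec²φ; hence true area = (apparent area) · cos²φ.
True area of survey plot: 103000 × cos²(35.2°) = 103000 × 0.6677 = 68780 km².
True area of glacier: 34500 × cos²(45.9°) = 34500 × 0.4843 = 16710 km².
Ratio = 68780 / 16710 ≈ 4.12.

4.12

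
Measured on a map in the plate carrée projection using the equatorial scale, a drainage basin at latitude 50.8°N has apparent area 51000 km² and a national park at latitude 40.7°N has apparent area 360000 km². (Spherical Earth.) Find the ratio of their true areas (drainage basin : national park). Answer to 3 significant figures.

On the plate carrée, areal scale = h·k = 1 × sec φ, so true area = apparent × cos φ.
True area of drainage basin: 51000 × cos(50.8°) = 51000 × 0.6320 = 32230 km².
True area of national park: 360000 × cos(40.7°) = 360000 × 0.7581 = 272900 km².
Ratio = 32230 / 272900 ≈ 0.118.

0.118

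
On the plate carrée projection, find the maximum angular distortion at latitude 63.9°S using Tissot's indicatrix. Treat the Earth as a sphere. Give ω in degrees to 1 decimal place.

45.8°

For the equirectangular projection with φ₀ = 0 (plate carrée), h = 1 along meridians and k = sec φ along parallels.
At 63.9°: h = 1.000, k = 2.273; principal scales a = 2.273, b = 1.000.
sin(ω/2) = (a − b)/(a + b) = 1.273/3.273 = 0.3889, so ω = 2 arcsin(0.3889) ≈ 45.8°.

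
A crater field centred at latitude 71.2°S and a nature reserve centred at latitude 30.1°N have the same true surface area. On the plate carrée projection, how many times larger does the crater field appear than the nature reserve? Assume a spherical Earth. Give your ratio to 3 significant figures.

2.68

In the plate carrée (x = Rλ, y = Rφ), meridians are true-scale (h = 1) and parallels are stretched by k = sec φ.
Areal scale at 71.2°: h·k = 1.000 × 3.103 = 3.103.
Areal scale at 30.1°: h·k = 1.000 × 1.156 = 1.156.
Ratio = 3.103/1.156 ≈ 2.68.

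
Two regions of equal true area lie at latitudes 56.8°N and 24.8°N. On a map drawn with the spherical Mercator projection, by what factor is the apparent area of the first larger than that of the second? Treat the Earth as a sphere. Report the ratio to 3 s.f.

2.75

On Mercator, area is exaggerated by sec²φ = 1/cos²φ.
At 56.8°: sec²(56.8°) = 1/0.5476² = 3.335.
At 24.8°: sec²(24.8°) = 1/0.9078² = 1.214.
Ratio = 3.335/1.214 = cos²(24.8°)/cos²(56.8°) ≈ 2.75.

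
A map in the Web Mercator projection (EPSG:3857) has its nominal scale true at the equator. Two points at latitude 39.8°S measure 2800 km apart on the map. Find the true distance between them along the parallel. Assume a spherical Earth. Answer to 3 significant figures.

For Mercator, h = k = sec φ (a conformal cylindrical projection has a single point scale, 1/cos φ).
Along the parallel at 39.8°, map distances are exaggerated by k = sec 39.8° = 1.302.
True distance = 2800 / 1.302 = 2800 × cos 39.8° ≈ 2150 km.

2150 km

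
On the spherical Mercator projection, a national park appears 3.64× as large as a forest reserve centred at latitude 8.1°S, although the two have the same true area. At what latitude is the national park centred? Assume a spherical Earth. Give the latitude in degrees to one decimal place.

58.7°

On Mercator, (apparent₁)/(apparent₂) = sec²φ₁ / sec²φ₂ when true areas are equal.
cos²φ₂ / cos²φ₁ = 3.64  ⇒  cos φ₁ = cos 8.1° / √3.64 = 0.9900/1.908 = 0.5189.
φ₁ = arccos(0.5189) ≈ 58.7°.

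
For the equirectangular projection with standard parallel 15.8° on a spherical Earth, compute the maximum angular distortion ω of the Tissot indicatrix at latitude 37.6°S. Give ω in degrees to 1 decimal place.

11.1°

With standard parallel φ₀ = 15.8°, the equirectangular projection gives x = Rλ cos φ₀, y = Rφ, so h = 1 and k = cos 15.8° / cos φ.
At 37.6°: h = 1.000, k = 1.214; principal scales a = 1.214, b = 1.000.
sin(ω/2) = (a − b)/(a + b) = 0.2145/2.214 = 0.09685, so ω = 2 arcsin(0.09685) ≈ 11.1°.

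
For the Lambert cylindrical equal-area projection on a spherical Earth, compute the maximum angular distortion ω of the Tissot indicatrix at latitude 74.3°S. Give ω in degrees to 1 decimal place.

119.4°

The Lambert cylindrical equal-area projection is the cylindrical equal-area projection with its standard parallel at the equator (φ₀ = 0). A cylindrical equal-area projection with standard parallel φ₀ has meridian scale h = cos φ / cos φ₀ and parallel scale k = cos φ₀ / cos φ (so areas are preserved, h·k = 1).
At 74.3°: h = 0.2706, k = 3.695; principal scales a = 3.695, b = 0.2706.
sin(ω/2) = (a − b)/(a + b) = 3.425/3.966 = 0.8635, so ω = 2 arcsin(0.8635) ≈ 119.4°.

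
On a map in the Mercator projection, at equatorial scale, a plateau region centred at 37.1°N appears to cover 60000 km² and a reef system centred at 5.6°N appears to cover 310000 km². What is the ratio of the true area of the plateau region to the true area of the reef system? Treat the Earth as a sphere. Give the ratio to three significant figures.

Mercator's areal exaggeration is sec²φ; hence true area = (apparent area) · cos²φ.
True area of plateau region: 60000 × cos²(37.1°) = 60000 × 0.6361 = 38170 km².
True area of reef system: 310000 × cos²(5.6°) = 310000 × 0.9905 = 307000 km².
Ratio = 38170 / 307000 ≈ 0.124.

0.124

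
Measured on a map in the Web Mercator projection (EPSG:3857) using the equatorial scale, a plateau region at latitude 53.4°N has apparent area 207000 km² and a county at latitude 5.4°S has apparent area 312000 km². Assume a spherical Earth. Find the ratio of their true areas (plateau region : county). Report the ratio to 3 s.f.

Since Mercator area scale is 1/cos²φ, the true area equals the apparent area multiplied by cos²φ.
True area of plateau region: 207000 × cos²(53.4°) = 207000 × 0.3555 = 73590 km².
True area of county: 312000 × cos²(5.4°) = 312000 × 0.9911 = 309200 km².
Ratio = 73590 / 309200 ≈ 0.238.

0.238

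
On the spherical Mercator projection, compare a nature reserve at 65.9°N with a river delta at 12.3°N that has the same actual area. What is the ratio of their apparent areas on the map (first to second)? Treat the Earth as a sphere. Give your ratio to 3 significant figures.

5.73

Mercator areal scale is sec²φ.
At 65.9°: sec²(65.9°) = 1/0.4083² = 5.998.
At 12.3°: sec²(12.3°) = 1/0.9770² = 1.048.
Ratio = 5.998/1.048 = cos²(12.3°)/cos²(65.9°) ≈ 5.73.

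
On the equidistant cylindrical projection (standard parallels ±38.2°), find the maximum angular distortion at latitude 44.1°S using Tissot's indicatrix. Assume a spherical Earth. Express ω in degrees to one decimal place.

In the equirectangular projection with standard parallel φ₀ = 38.2° (x = Rλ cos φ₀, y = Rφ), meridians are true-scale (h = 1) and the parallel scale is k = cos φ₀ / cos φ.
At 44.1°: h = 1.000, k = 1.094; principal scales a = 1.094, b = 1.000.
sin(ω/2) = (a − b)/(a + b) = 0.09432/2.094 = 0.04503, so ω = 2 arcsin(0.04503) ≈ 5.2°.

5.2°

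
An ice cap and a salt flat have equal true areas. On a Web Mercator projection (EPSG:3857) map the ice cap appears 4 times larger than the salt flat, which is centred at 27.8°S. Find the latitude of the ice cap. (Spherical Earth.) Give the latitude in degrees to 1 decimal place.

On Mercator, (apparent₁)/(apparent₂) = sec²φ₁ / sec²φ₂ when true areas are equal.
cos²φ₂ / cos²φ₁ = 4  ⇒  cos φ₁ = cos 27.8° / √4 = 0.8846/2.000 = 0.4423.
φ₁ = arccos(0.4423) ≈ 63.7°.

63.7°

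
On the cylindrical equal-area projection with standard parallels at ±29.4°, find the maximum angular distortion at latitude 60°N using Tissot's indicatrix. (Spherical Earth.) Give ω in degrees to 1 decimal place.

Cylindrical equal-area (φ₀ = 29.4°): h = cos φ / cos 29.4° along meridians, k = cos 29.4° / cos φ along parallels; h·k = 1.
At 60°: h = 0.5739, k = 1.742; principal scales a = 1.742, b = 0.5739.
sin(ω/2) = (a − b)/(a + b) = 1.169/2.316 = 0.5045, so ω = 2 arcsin(0.5045) ≈ 60.6°.

60.6°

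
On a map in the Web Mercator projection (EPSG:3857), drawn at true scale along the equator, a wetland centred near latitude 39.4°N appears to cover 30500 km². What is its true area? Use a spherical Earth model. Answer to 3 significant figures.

18200 km²

Mercator is conformal, so the point scale is isotropic: h = k = sec φ = 1/cos φ.
Areal scale = k² = sec²φ = 1/cos²(39.4°) = 1/0.7727² = 1.675.
True area = apparent / (areal scale) = 30500 / 1.675 ≈ 18200 km².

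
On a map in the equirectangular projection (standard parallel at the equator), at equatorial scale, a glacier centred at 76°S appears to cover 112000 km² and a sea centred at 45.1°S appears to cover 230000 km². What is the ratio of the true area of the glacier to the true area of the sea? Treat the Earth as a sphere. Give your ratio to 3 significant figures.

Plate carrée has h = 1 and k = sec φ, giving areal scale sec φ; true area = (apparent area) · cos φ.
True area of glacier: 112000 × cos(76°) = 112000 × 0.2419 = 27100 km².
True area of sea: 230000 × cos(45.1°) = 230000 × 0.7059 = 162400 km².
Ratio = 27100 / 162400 ≈ 0.167.

0.167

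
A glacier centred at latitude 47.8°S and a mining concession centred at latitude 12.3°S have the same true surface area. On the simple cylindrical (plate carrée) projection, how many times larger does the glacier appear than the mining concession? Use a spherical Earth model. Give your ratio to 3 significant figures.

Plate carrée maps x = Rλ, y = Rφ. The meridian scale is h = 1 and the parallel scale is k = 1/cos φ = sec φ.
Areal scale at 47.8°: h·k = 1.000 × 1.489 = 1.489.
Areal scale at 12.3°: h·k = 1.000 × 1.023 = 1.023.
Ratio = 1.489/1.023 ≈ 1.45.

1.45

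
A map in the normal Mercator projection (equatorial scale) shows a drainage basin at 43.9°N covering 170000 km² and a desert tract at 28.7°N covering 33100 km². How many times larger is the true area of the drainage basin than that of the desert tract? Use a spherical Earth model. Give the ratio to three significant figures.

3.47

Mercator's areal exaggeration is sec²φ; hence true area = (apparent area) · cos²φ.
True area of drainage basin: 170000 × cos²(43.9°) = 170000 × 0.5192 = 88260 km².
True area of desert tract: 33100 × cos²(28.7°) = 33100 × 0.7694 = 25470 km².
Ratio = 88260 / 25470 ≈ 3.47.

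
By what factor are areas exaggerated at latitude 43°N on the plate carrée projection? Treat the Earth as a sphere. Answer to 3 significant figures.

1.37

For the equirectangular projection with φ₀ = 0 (plate carrée), h = 1 along meridians and k = sec φ along parallels.
Areal scale = h·k = 1 × sec φ; at 43°, h = 1.000, k = 1.367, so h·k = 1.367.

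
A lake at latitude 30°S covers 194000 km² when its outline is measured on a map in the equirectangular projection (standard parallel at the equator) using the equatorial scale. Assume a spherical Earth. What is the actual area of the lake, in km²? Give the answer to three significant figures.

168000 km²

Plate carrée maps x = Rλ, y = Rφ. The meridian scale is h = 1 and the parallel scale is k = 1/cos φ = sec φ.
Areal scale = h·k = 1 × sec φ; at 30°, h = 1.000, k = 1.155, so h·k = 1.155.
True area = apparent / (areal scale) = 194000 / 1.155 ≈ 168000 km².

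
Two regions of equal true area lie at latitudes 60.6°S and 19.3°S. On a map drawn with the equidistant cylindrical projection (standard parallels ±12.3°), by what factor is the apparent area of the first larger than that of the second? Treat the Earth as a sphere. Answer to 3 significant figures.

In the equirectangular projection with standard parallel φ₀ = 12.3° (x = Rλ cos φ₀, y = Rφ), meridians are true-scale (h = 1) and the parallel scale is k = cos φ₀ / cos φ.
Areal scale at 60.6°: h·k = 1.000 × 1.990 = 1.990.
Areal scale at 19.3°: h·k = 1.000 × 1.035 = 1.035.
Ratio = 1.990/1.035 ≈ 1.92.

1.92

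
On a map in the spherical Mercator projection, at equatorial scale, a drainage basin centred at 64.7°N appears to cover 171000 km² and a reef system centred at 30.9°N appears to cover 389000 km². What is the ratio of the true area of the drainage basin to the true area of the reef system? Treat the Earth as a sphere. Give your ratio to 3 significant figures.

On Mercator the areal scale is sec²φ, so true area = apparent × cos²φ.
True area of drainage basin: 171000 × cos²(64.7°) = 171000 × 0.1826 = 31230 km².
True area of reef system: 389000 × cos²(30.9°) = 389000 × 0.7363 = 286400 km².
Ratio = 31230 / 286400 ≈ 0.109.

0.109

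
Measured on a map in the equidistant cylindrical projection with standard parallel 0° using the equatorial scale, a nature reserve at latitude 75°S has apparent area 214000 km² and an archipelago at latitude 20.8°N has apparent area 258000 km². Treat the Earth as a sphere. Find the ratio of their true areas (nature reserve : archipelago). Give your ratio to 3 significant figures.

On the plate carrée, areal scale = h·k = 1 × sec φ, so true area = apparent × cos φ.
True area of nature reserve: 214000 × cos(75°) = 214000 × 0.2588 = 55390 km².
True area of archipelago: 258000 × cos(20.8°) = 258000 × 0.9348 = 241200 km².
Ratio = 55390 / 241200 ≈ 0.230.

0.230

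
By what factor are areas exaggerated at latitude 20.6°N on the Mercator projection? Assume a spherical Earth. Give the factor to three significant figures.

Mercator is conformal, so the point scale is isotropic: h = k = sec φ = 1/cos φ.
Areal scale = k² = sec²φ = 1/cos²(20.6°) = 1/0.9361² = 1.141.

1.14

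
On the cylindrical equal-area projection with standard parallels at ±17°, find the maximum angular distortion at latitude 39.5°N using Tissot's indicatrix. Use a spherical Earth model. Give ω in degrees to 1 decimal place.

24.4°

Cylindrical equal-area (φ₀ = 17°): h = cos φ / cos 17° along meridians, k = cos 17° / cos φ along parallels; h·k = 1.
At 39.5°: h = 0.8069, k = 1.239; principal scales a = 1.239, b = 0.8069.
sin(ω/2) = (a − b)/(a + b) = 0.4325/2.046 = 0.2113, so ω = 2 arcsin(0.2113) ≈ 24.4°.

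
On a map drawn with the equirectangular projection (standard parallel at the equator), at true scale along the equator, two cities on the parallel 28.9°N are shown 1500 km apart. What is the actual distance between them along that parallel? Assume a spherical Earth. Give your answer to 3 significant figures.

Plate carrée maps x = Rλ, y = Rφ. The meridian scale is h = 1 and the parallel scale is k = 1/cos φ = sec φ.
Along the parallel at 28.9°, map distances are exaggerated by k = sec 28.9° = 1.142.
True distance = 1500 / 1.142 = 1500 × cos 28.9° ≈ 1310 km.

1310 km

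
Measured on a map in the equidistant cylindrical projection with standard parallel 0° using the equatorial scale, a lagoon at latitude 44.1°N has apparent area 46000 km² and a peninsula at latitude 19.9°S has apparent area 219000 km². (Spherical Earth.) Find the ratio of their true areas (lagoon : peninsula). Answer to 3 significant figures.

On the plate carrée, areal scale = h·k = 1 × sec φ, so true area = apparent × cos φ.
True area of lagoon: 46000 × cos(44.1°) = 46000 × 0.7181 = 33030 km².
True area of peninsula: 219000 × cos(19.9°) = 219000 × 0.9403 = 205900 km².
Ratio = 33030 / 205900 ≈ 0.160.

0.160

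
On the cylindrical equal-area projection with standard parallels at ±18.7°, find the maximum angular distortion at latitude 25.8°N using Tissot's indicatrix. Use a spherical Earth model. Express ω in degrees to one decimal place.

For cylindrical equal-area with standard parallel φ₀, h = cos φ / cos φ₀ and k = cos φ₀ / cos φ, so h·k = 1.
At 25.8°: h = 0.9505, k = 1.052; principal scales a = 1.052, b = 0.9505.
sin(ω/2) = (a − b)/(a + b) = 0.1016/2.003 = 0.05073, so ω = 2 arcsin(0.05073) ≈ 5.8°.

5.8°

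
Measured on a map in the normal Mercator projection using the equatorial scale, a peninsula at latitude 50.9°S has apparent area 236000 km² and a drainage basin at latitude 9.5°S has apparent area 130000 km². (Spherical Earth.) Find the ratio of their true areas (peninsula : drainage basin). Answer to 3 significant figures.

On Mercator the areal scale is sec²φ, so true area = apparent × cos²φ.
True area of peninsula: 236000 × cos²(50.9°) = 236000 × 0.3978 = 93870 km².
True area of drainage basin: 130000 × cos²(9.5°) = 130000 × 0.9728 = 126500 km².
Ratio = 93870 / 126500 ≈ 0.742.

0.742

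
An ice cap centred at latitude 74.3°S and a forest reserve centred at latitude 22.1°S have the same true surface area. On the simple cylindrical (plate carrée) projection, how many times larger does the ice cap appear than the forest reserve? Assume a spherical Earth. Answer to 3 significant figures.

Plate carrée maps x = Rλ, y = Rφ. The meridian scale is h = 1 and the parallel scale is k = 1/cos φ = sec φ.
Areal scale at 74.3°: h·k = 1.000 × 3.695 = 3.695.
Areal scale at 22.1°: h·k = 1.000 × 1.079 = 1.079.
Ratio = 3.695/1.079 ≈ 3.42.

3.42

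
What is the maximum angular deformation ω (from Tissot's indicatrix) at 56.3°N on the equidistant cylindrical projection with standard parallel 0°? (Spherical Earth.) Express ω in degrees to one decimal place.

For the equirectangular projection with φ₀ = 0 (plate carrée), h = 1 along meridians and k = sec φ along parallels.
At 56.3°: h = 1.000, k = 1.802; principal scales a = 1.802, b = 1.000.
sin(ω/2) = (a − b)/(a + b) = 0.8023/2.802 = 0.2863, so ω = 2 arcsin(0.2863) ≈ 33.3°.

33.3°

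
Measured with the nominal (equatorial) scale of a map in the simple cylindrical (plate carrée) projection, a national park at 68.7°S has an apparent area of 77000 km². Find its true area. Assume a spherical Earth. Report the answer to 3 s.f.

28000 km²

Plate carrée maps x = Rλ, y = Rφ. The meridian scale is h = 1 and the parallel scale is k = 1/cos φ = sec φ.
Areal scale = h·k = 1 × sec φ; at 68.7°, h = 1.000, k = 2.753, so h·k = 2.753.
True area = apparent / (areal scale) = 77000 / 2.753 ≈ 28000 km².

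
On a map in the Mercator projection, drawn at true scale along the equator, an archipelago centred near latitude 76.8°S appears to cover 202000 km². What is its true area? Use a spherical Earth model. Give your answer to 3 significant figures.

10500 km²

For Mercator, h = k = sec φ (a conformal cylindrical projection has a single point scale, 1/cos φ).
Areal scale = k² = sec²φ = 1/cos²(76.8°) = 1/0.2284² = 19.18.
True area = apparent / (areal scale) = 202000 / 19.18 ≈ 10500 km².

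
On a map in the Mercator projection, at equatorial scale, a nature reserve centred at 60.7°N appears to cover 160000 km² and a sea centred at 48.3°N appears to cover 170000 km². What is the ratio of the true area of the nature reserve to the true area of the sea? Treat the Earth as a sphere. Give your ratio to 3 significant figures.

Mercator's areal exaggeration is sec²φ; hence true area = (apparent area) · cos²φ.
True area of nature reserve: 160000 × cos²(60.7°) = 160000 × 0.2395 = 38320 km².
True area of sea: 170000 × cos²(48.3°) = 170000 × 0.4425 = 75230 km².
Ratio = 38320 / 75230 ≈ 0.509.

0.509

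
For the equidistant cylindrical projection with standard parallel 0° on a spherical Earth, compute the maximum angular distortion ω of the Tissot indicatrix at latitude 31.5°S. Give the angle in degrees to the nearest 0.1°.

9.1°

Plate carrée maps x = Rλ, y = Rφ. The meridian scale is h = 1 and the parallel scale is k = 1/cos φ = sec φ.
At 31.5°: h = 1.000, k = 1.173; principal scales a = 1.173, b = 1.000.
sin(ω/2) = (a − b)/(a + b) = 0.1728/2.173 = 0.07954, so ω = 2 arcsin(0.07954) ≈ 9.1°.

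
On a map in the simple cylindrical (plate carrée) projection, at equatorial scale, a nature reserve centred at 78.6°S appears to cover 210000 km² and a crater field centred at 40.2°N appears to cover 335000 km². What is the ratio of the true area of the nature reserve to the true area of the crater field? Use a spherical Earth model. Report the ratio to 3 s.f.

Plate carrée has h = 1 and k = sec φ, giving areal scale sec φ; true area = (apparent area) · cos φ.
True area of nature reserve: 210000 × cos(78.6°) = 210000 × 0.1977 = 41510 km².
True area of crater field: 335000 × cos(40.2°) = 335000 × 0.7638 = 255900 km².
Ratio = 41510 / 255900 ≈ 0.162.

0.162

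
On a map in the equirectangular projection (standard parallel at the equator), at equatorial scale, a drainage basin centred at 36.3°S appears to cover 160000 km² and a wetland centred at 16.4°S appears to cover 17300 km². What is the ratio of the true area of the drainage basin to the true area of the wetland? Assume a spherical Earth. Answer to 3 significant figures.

On the plate carrée, areal scale = h·k = 1 × sec φ, so true area = apparent × cos φ.
True area of drainage basin: 160000 × cos(36.3°) = 160000 × 0.8059 = 128900 km².
True area of wetland: 17300 × cos(16.4°) = 17300 × 0.9593 = 16600 km².
Ratio = 128900 / 16600 ≈ 7.77.

7.77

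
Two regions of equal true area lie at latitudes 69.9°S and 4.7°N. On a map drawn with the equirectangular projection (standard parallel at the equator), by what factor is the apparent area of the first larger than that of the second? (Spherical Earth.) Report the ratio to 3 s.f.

2.90

Plate carrée maps x = Rλ, y = Rφ. The meridian scale is h = 1 and the parallel scale is k = 1/cos φ = sec φ.
Areal scale at 69.9°: h·k = 1.000 × 2.910 = 2.910.
Areal scale at 4.7°: h·k = 1.000 × 1.003 = 1.003.
Ratio = 2.910/1.003 ≈ 2.90.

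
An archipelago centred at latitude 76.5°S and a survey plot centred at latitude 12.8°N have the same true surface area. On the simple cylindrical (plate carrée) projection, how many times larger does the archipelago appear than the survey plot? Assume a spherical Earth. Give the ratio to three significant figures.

For the equirectangular projection with φ₀ = 0 (plate carrée), h = 1 along meridians and k = sec φ along parallels.
Areal scale at 76.5°: h·k = 1.000 × 4.284 = 4.284.
Areal scale at 12.8°: h·k = 1.000 × 1.025 = 1.025.
Ratio = 4.284/1.025 ≈ 4.18.

4.18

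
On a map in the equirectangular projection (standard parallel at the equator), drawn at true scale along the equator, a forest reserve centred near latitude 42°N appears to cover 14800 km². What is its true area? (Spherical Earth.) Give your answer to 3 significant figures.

11000 km²

In the plate carrée (x = Rλ, y = Rφ), meridians are true-scale (h = 1) and parallels are stretched by k = sec φ.
Areal scale = h·k = 1 × sec φ; at 42°, h = 1.000, k = 1.346, so h·k = 1.346.
True area = apparent / (areal scale) = 14800 / 1.346 ≈ 11000 km².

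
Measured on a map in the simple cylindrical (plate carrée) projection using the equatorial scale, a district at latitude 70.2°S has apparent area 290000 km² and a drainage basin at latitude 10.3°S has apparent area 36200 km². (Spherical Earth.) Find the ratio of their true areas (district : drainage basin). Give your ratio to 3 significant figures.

Plate carrée has h = 1 and k = sec φ, giving areal scale sec φ; true area = (apparent area) · cos φ.
True area of district: 290000 × cos(70.2°) = 290000 × 0.3387 = 98230 km².
True area of drainage basin: 36200 × cos(10.3°) = 36200 × 0.9839 = 35620 km².
Ratio = 98230 / 35620 ≈ 2.76.

2.76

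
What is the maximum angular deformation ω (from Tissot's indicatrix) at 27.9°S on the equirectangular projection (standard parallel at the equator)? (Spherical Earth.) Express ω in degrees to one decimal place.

7.1°

For the equirectangular projection with φ₀ = 0 (plate carrée), h = 1 along meridians and k = sec φ along parallels.
At 27.9°: h = 1.000, k = 1.132; principal scales a = 1.132, b = 1.000.
sin(ω/2) = (a − b)/(a + b) = 0.1315/2.132 = 0.06170, so ω = 2 arcsin(0.06170) ≈ 7.1°.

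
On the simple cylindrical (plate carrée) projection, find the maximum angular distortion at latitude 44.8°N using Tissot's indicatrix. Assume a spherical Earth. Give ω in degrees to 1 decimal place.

19.6°

In the plate carrée (x = Rλ, y = Rφ), meridians are true-scale (h = 1) and parallels are stretched by k = sec φ.
At 44.8°: h = 1.000, k = 1.409; principal scales a = 1.409, b = 1.000.
sin(ω/2) = (a − b)/(a + b) = 0.4093/2.409 = 0.1699, so ω = 2 arcsin(0.1699) ≈ 19.6°.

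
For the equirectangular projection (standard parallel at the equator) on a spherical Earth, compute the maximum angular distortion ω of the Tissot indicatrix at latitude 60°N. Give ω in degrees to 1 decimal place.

In the plate carrée (x = Rλ, y = Rφ), meridians are true-scale (h = 1) and parallels are stretched by k = sec φ.
At 60°: h = 1.000, k = 2.000; principal scales a = 2.000, b = 1.000.
sin(ω/2) = (a − b)/(a + b) = 1.0000/3.000 = 0.3333, so ω = 2 arcsin(0.3333) ≈ 38.9°.

38.9°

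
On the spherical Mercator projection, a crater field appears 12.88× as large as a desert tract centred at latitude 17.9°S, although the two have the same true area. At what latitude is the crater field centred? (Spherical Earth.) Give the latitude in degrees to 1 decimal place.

Mercator areal scale is sec²φ, so apparent-area ratio = sec²φ₁ / sec²φ₂ = cos²φ₂ / cos²φ₁.
cos²φ₂ / cos²φ₁ = 12.88  ⇒  cos φ₁ = cos 17.9° / √12.88 = 0.9516/3.589 = 0.2652.
φ₁ = arccos(0.2652) ≈ 74.6°.

74.6°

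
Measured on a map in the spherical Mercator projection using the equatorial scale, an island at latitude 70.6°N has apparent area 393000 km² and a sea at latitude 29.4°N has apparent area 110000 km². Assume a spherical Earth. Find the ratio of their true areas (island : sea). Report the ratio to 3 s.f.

0.519

Since Mercator area scale is 1/cos²φ, the true area equals the apparent area multiplied by cos²φ.
True area of island: 393000 × cos²(70.6°) = 393000 × 0.1103 = 43360 km².
True area of sea: 110000 × cos²(29.4°) = 110000 × 0.7590 = 83490 km².
Ratio = 43360 / 83490 ≈ 0.519.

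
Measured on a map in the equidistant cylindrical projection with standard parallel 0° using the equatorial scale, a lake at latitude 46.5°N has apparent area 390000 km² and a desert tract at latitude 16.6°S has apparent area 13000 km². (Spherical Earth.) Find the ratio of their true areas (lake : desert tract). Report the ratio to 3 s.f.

On the plate carrée, areal scale = h·k = 1 × sec φ, so true area = apparent × cos φ.
True area of lake: 390000 × cos(46.5°) = 390000 × 0.6884 = 268500 km².
True area of desert tract: 13000 × cos(16.6°) = 13000 × 0.9583 = 12460 km².
Ratio = 268500 / 12460 ≈ 21.5.

21.5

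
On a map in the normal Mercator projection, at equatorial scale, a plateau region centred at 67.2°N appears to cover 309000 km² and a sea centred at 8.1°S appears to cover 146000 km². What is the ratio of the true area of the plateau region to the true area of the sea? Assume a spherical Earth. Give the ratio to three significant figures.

0.324

Since Mercator area scale is 1/cos²φ, the true area equals the apparent area multiplied by cos²φ.
True area of plateau region: 309000 × cos²(67.2°) = 309000 × 0.1502 = 46400 km².
True area of sea: 146000 × cos²(8.1°) = 146000 × 0.9801 = 143100 km².
Ratio = 46400 / 143100 ≈ 0.324.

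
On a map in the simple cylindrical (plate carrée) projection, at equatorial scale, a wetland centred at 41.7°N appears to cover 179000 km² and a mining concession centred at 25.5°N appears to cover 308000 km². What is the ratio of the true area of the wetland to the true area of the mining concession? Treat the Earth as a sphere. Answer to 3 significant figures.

Plate carrée has h = 1 and k = sec φ, giving areal scale sec φ; true area = (apparent area) · cos φ.
True area of wetland: 179000 × cos(41.7°) = 179000 × 0.7466 = 133600 km².
True area of mining concession: 308000 × cos(25.5°) = 308000 × 0.9026 = 278000 km².
Ratio = 133600 / 278000 ≈ 0.481.

0.481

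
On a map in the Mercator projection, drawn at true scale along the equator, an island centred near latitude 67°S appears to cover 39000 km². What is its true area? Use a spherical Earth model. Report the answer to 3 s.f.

Mercator is conformal, so the point scale is isotropic: h = k = sec φ = 1/cos φ.
Areal scale = k² = sec²φ = 1/cos²(67°) = 1/0.3907² = 6.550.
True area = apparent / (areal scale) = 39000 / 6.550 ≈ 5950 km².

5950 km²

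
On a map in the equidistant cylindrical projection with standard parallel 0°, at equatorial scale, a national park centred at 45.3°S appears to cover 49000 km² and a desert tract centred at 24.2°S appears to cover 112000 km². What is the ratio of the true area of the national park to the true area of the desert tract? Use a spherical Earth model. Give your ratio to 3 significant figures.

Plate carrée has h = 1 and k = sec φ, giving areal scale sec φ; true area = (apparent area) · cos φ.
True area of national park: 49000 × cos(45.3°) = 49000 × 0.7034 = 34470 km².
True area of desert tract: 112000 × cos(24.2°) = 112000 × 0.9121 = 102200 km².
Ratio = 34470 / 102200 ≈ 0.337.

0.337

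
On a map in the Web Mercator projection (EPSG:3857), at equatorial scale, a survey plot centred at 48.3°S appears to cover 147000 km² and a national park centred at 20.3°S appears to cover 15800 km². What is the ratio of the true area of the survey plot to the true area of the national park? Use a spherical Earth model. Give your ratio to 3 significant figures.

4.68

Since Mercator area scale is 1/cos²φ, the true area equals the apparent area multiplied by cos²φ.
True area of survey plot: 147000 × cos²(48.3°) = 147000 × 0.4425 = 65050 km².
True area of national park: 15800 × cos²(20.3°) = 15800 × 0.8796 = 13900 km².
Ratio = 65050 / 13900 ≈ 4.68.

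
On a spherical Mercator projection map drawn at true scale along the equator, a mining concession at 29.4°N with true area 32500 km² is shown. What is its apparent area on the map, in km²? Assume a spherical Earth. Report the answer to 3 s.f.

Mercator is conformal, so the point scale is isotropic: h = k = sec φ = 1/cos φ.
Areal scale = k² = sec²φ = 1/cos²(29.4°) = 1/0.8712² = 1.317.
Apparent area = 32500 × 1.317 ≈ 42800 km².

42800 km²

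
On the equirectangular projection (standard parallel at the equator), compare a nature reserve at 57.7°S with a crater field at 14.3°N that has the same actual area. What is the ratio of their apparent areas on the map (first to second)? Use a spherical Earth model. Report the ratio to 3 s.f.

1.81

For the equirectangular projection with φ₀ = 0 (plate carrée), h = 1 along meridians and k = sec φ along parallels.
Areal scale at 57.7°: h·k = 1.000 × 1.871 = 1.871.
Areal scale at 14.3°: h·k = 1.000 × 1.032 = 1.032.
Ratio = 1.871/1.032 ≈ 1.81.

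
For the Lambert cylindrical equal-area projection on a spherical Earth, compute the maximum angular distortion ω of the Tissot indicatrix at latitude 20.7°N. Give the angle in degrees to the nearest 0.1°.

7.6°

The Lambert cylindrical equal-area projection is the cylindrical equal-area projection with its standard parallel at the equator (φ₀ = 0). Cylindrical equal-area (φ₀ = 0°): h = cos φ / cos 0° along meridians, k = cos 0° / cos φ along parallels; h·k = 1.
At 20.7°: h = 0.9354, k = 1.069; principal scales a = 1.069, b = 0.9354.
sin(ω/2) = (a − b)/(a + b) = 0.1336/2.004 = 0.06664, so ω = 2 arcsin(0.06664) ≈ 7.6°.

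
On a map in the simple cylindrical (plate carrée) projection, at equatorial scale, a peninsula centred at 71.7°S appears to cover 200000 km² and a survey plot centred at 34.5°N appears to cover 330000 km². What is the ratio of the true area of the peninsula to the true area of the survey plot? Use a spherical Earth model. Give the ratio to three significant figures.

Plate carrée has h = 1 and k = sec φ, giving areal scale sec φ; true area = (apparent area) · cos φ.
True area of peninsula: 200000 × cos(71.7°) = 200000 × 0.3140 = 62800 km².
True area of survey plot: 330000 × cos(34.5°) = 330000 × 0.8241 = 272000 km².
Ratio = 62800 / 272000 ≈ 0.231.

0.231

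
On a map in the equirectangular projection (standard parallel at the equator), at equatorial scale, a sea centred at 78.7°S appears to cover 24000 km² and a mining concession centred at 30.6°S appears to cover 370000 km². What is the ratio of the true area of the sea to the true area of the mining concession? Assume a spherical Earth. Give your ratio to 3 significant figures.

On the plate carrée, areal scale = h·k = 1 × sec φ, so true area = apparent × cos φ.
True area of sea: 24000 × cos(78.7°) = 24000 × 0.1959 = 4703 km².
True area of mining concession: 370000 × cos(30.6°) = 370000 × 0.8607 = 318500 km².
Ratio = 4703 / 318500 ≈ 0.0148.

0.0148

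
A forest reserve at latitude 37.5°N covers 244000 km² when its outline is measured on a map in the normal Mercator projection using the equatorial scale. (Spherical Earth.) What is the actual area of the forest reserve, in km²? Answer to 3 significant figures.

For Mercator, h = k = sec φ (a conformal cylindrical projection has a single point scale, 1/cos φ).
Areal scale = k² = sec²φ = 1/cos²(37.5°) = 1/0.7934² = 1.589.
True area = apparent / (areal scale) = 244000 / 1.589 ≈ 154000 km².

154000 km²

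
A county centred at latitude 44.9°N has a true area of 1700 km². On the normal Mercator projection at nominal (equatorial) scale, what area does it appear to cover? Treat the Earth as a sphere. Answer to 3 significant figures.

Mercator is conformal, so the point scale is isotropic: h = k = sec φ = 1/cos φ.
Areal scale = k² = sec²φ = 1/cos²(44.9°) = 1/0.7083² = 1.993.
Apparent area = 1700 × 1.993 ≈ 3390 km².

3390 km²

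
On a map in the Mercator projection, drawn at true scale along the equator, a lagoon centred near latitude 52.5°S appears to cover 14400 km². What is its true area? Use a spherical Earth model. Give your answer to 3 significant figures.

The Mercator projection is conformal; its linear scale factor is the same in every direction and equals sec φ = 1/cos φ.
Areal scale = k² = sec²φ = 1/cos²(52.5°) = 1/0.6088² = 2.698.
True area = apparent / (areal scale) = 14400 / 2.698 ≈ 5340 km².

5340 km²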